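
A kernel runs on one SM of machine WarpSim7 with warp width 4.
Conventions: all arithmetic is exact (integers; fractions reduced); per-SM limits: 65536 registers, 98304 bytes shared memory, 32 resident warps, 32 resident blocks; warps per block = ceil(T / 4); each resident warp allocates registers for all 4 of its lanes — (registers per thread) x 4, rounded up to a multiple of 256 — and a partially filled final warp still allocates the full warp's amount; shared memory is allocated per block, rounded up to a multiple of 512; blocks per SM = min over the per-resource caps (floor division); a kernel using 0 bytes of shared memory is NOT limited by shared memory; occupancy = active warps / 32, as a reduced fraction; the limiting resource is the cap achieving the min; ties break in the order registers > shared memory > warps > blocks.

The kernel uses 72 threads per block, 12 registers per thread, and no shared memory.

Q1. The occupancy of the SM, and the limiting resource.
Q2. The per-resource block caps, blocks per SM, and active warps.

Answer: occupancy 9/16, limited by warps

registers: 14 blocks
shared memory: no limit (kernel uses none)
warps: 1 block
blocks: 32 blocks

Answer: 1 block, 18 active warps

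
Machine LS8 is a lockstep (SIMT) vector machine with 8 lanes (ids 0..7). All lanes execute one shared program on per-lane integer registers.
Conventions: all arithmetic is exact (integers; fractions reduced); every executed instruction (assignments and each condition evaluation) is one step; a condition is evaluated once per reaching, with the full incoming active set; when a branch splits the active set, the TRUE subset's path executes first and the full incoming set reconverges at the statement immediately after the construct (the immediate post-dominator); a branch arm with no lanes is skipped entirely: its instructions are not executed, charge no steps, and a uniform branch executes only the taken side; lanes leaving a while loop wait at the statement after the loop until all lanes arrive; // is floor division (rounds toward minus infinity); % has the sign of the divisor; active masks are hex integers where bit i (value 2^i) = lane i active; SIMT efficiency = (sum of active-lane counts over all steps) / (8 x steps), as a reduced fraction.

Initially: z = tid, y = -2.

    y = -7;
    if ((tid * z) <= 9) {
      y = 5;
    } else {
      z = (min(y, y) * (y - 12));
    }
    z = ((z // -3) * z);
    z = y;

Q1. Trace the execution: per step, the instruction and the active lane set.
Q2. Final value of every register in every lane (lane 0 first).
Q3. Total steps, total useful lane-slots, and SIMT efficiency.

step 0: y <- -7                      0xff
step 1: eval ((tid * z) <= 9)        0xff
step 2: y <- 5                       0x0f
step 3: z <- (min(y, y) * (y - 12))  0xf0
step 4: z <- ((z // -3) * z)         0xff
step 5: z <- y                       0xff

Answer: 6 steps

z: 5,5,5,5,-7,-7,-7,-7
y: 5,5,5,5,-7,-7,-7,-7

steps = 6; useful = 40; efficiency = 40/48 = 5/6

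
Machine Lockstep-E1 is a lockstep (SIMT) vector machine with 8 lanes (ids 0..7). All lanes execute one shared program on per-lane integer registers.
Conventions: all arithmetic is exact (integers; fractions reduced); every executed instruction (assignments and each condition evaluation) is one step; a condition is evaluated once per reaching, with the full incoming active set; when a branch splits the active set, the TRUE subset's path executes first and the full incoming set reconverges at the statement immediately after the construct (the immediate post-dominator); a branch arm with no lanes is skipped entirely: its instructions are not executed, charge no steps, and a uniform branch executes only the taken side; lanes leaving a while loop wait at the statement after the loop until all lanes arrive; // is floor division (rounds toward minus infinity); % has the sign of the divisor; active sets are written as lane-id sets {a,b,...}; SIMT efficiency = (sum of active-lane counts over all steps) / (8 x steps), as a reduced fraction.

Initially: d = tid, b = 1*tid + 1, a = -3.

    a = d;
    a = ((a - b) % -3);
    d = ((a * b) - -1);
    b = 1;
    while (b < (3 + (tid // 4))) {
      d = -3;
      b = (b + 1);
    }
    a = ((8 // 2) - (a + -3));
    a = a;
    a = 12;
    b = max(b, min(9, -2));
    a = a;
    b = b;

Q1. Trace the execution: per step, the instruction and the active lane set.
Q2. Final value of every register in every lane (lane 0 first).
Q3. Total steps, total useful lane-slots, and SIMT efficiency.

step 0: a <- d                       {0,1,2,3,4,5,6,7}
step 1: a <- ((a - b) % -3)          {0,1,2,3,4,5,6,7}
step 2: d <- ((a * b) - -1)          {0,1,2,3,4,5,6,7}
step 3: b <- 1                       {0,1,2,3,4,5,6,7}
step 4: eval (b < (3 + (tid // 4)))  {0,1,2,3,4,5,6,7}
step 5: d <- -3                      {0,1,2,3,4,5,6,7}
step 6: b <- (b + 1)                 {0,1,2,3,4,5,6,7}
step 7: eval (b < (3 + (tid // 4)))  {0,1,2,3,4,5,6,7}
step 8: d <- -3                      {0,1,2,3,4,5,6,7}
step 9: b <- (b + 1)                 {0,1,2,3,4,5,6,7}
step 10: eval (b < (3 + (tid // 4)))  {0,1,2,3,4,5,6,7}
step 11: d <- -3                      {4,5,6,7}
step 12: b <- (b + 1)                 {4,5,6,7}
step 13: eval (b < (3 + (tid // 4)))  {4,5,6,7}
step 14: a <- ((8 // 2) - (a + -3))   {0,1,2,3,4,5,6,7}
step 15: a <- a                       {0,1,2,3,4,5,6,7}
step 16: a <- 12                      {0,1,2,3,4,5,6,7}
step 17: b <- max(b, min(9, -2))      {0,1,2,3,4,5,6,7}
step 18: a <- a                       {0,1,2,3,4,5,6,7}
step 19: b <- b                       {0,1,2,3,4,5,6,7}

Answer: 20 steps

d: -3,-3,-3,-3,-3,-3,-3,-3
b: 3,3,3,3,4,4,4,4
a: 12,12,12,12,12,12,12,12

steps = 20; useful = 148; efficiency = 148/160 = 37/40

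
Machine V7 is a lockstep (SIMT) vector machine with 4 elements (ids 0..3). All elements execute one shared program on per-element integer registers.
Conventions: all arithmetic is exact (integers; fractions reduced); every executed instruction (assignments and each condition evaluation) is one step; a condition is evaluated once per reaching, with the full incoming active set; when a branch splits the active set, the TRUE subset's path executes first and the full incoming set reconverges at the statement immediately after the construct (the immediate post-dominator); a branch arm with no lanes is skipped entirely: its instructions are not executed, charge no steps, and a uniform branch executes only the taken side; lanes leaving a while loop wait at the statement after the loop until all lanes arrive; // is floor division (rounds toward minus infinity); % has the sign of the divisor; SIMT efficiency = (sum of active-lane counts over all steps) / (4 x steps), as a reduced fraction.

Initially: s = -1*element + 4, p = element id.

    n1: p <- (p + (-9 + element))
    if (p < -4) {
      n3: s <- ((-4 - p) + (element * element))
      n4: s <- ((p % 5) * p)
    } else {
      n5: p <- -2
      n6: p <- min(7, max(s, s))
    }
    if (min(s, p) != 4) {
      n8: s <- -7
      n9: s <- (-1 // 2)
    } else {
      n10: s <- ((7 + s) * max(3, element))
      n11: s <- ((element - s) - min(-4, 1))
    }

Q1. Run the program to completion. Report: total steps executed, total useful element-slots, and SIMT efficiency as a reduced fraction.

Answer: 9 steps, 28 useful, 7/9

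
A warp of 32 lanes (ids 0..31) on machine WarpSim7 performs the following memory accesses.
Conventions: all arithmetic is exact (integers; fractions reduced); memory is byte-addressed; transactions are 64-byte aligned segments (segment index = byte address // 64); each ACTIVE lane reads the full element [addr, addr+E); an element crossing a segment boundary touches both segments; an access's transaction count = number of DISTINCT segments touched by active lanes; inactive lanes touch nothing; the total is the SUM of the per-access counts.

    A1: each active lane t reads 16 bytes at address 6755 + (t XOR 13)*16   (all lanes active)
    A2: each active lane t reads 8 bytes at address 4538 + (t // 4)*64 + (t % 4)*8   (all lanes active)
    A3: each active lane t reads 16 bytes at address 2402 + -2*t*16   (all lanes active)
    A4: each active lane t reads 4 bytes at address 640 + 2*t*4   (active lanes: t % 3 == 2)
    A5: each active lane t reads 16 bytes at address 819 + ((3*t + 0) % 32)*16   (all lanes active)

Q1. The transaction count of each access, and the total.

A1: 9 transactions
A2: 9 transactions
A3: 16 transactions
A4: 4 transactions
A5: 9 transactions

Answer: 9,9,16,4,9; total 47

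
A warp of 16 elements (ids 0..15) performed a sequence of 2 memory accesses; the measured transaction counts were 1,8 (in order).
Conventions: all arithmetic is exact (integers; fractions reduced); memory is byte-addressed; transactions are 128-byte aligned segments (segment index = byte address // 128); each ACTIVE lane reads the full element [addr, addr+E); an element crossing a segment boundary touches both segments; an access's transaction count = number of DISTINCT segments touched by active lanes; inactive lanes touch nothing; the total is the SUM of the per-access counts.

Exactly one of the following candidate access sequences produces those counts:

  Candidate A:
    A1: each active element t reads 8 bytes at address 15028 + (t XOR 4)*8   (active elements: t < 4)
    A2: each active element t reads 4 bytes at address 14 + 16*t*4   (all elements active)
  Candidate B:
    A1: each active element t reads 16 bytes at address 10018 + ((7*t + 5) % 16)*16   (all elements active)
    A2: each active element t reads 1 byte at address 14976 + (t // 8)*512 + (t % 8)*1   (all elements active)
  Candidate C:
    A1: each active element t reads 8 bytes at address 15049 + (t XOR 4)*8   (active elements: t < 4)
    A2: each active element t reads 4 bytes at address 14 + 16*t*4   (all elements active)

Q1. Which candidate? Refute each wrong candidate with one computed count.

B: A1 gives 3 transactions, not 1
C: A1 gives 2 transactions, not 1
A: all counts match (1,8)

Answer: A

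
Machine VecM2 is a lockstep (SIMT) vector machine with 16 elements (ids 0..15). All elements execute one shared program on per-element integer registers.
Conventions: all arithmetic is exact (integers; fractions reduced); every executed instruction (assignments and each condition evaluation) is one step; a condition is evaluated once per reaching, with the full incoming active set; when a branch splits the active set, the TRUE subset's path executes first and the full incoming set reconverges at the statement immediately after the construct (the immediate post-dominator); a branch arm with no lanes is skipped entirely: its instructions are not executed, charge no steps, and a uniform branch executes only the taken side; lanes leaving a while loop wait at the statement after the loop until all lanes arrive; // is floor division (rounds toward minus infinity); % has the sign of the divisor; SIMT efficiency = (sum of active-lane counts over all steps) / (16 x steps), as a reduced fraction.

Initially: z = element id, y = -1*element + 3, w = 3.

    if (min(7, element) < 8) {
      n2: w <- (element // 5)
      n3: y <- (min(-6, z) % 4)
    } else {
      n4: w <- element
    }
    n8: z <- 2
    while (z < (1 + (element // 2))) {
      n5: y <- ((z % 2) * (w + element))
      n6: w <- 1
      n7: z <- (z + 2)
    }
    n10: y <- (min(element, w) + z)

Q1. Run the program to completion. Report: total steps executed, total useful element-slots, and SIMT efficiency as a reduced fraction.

Answer: 18 steps, 192 useful, 2/3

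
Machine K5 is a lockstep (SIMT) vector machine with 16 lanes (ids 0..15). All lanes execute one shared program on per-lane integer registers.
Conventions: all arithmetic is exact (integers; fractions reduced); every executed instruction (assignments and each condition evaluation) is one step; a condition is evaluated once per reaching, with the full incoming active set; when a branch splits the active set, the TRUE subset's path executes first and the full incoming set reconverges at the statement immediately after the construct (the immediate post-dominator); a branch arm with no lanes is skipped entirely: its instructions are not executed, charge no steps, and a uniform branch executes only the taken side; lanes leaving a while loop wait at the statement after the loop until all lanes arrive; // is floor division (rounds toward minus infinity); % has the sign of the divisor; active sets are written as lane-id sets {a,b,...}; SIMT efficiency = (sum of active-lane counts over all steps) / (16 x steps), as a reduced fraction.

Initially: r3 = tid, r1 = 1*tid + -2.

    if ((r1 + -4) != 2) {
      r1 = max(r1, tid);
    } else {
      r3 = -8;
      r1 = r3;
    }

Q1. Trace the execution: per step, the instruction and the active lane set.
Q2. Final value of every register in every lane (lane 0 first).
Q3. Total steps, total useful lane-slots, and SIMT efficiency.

step 0: eval ((r1 + -4) != 2)        {0,1,2,3,4,5,6,7,8,9,10,11,12,13,14,15}
step 1: r1 <- max(r1, tid)           {0,1,2,3,4,5,6,7,9,10,11,12,13,14,15}
step 2: r3 <- -8                     {8}
step 3: r1 <- r3                     {8}

Answer: 4 steps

r3: 0,1,2,3,4,5,6,7,-8,9,10,11,12,13,14,15
r1: 0,1,2,3,4,5,6,7,-8,9,10,11,12,13,14,15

steps = 4; useful = 33; efficiency = 33/64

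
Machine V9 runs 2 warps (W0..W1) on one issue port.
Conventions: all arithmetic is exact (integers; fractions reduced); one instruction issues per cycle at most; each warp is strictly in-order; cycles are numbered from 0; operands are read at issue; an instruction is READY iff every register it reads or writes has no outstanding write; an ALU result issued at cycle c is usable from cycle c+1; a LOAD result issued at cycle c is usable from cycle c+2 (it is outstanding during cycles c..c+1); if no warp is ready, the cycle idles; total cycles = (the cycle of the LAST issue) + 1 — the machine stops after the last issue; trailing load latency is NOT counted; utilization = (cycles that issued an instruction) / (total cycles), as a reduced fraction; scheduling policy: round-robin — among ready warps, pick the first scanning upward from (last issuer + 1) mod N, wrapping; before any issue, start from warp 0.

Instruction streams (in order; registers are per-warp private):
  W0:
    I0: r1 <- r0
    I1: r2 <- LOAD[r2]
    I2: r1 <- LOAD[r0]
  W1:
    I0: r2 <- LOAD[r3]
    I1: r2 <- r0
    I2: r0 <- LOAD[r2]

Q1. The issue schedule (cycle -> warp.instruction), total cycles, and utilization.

cycle 0: W0.I0
cycle 1: W1.I0
cycle 2: W0.I1
cycle 3: W1.I1
cycle 4: W0.I2
cycle 5: W1.I2

Answer: 6 cycles, utilization 1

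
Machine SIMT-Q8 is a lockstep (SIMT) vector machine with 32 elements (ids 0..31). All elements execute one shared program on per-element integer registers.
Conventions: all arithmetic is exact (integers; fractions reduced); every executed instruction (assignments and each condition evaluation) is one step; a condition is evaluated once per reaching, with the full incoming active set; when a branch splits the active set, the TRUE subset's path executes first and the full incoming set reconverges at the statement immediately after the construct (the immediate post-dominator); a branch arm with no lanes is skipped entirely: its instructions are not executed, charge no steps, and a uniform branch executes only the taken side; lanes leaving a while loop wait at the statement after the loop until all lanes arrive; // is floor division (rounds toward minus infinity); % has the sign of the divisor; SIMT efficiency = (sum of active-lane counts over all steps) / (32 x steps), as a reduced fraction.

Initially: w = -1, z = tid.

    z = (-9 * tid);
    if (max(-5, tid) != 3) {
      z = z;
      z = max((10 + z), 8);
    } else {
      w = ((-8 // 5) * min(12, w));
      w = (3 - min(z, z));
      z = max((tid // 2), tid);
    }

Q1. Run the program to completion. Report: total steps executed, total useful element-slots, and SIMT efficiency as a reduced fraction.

Answer: 7 steps, 129 useful, 129/224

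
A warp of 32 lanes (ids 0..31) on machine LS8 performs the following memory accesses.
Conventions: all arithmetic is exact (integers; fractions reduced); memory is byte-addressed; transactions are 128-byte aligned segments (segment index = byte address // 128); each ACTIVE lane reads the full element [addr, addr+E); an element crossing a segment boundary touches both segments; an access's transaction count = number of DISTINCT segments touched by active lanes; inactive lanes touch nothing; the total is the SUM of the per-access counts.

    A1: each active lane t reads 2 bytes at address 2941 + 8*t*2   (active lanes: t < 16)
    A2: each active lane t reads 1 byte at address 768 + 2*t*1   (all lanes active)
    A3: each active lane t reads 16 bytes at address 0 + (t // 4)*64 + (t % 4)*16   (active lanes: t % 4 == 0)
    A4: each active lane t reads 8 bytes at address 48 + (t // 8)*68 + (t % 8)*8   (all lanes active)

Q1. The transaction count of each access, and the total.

A1: 3 transactions
A2: 1 transaction
A3: 4 transactions
A4: 3 transactions

Answer: 3,1,4,3; total 11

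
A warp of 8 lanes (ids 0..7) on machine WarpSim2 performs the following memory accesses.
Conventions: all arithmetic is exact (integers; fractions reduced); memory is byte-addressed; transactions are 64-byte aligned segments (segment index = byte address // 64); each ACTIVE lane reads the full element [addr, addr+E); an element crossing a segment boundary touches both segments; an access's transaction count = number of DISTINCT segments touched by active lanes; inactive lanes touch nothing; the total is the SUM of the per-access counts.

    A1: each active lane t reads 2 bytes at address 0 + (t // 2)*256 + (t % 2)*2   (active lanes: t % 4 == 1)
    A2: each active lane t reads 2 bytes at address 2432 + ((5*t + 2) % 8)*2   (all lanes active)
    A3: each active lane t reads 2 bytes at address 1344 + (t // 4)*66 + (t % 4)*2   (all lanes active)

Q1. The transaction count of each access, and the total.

A1: 2 transactions
A2: 1 transaction
A3: 2 transactions

Answer: 2,1,2; total 5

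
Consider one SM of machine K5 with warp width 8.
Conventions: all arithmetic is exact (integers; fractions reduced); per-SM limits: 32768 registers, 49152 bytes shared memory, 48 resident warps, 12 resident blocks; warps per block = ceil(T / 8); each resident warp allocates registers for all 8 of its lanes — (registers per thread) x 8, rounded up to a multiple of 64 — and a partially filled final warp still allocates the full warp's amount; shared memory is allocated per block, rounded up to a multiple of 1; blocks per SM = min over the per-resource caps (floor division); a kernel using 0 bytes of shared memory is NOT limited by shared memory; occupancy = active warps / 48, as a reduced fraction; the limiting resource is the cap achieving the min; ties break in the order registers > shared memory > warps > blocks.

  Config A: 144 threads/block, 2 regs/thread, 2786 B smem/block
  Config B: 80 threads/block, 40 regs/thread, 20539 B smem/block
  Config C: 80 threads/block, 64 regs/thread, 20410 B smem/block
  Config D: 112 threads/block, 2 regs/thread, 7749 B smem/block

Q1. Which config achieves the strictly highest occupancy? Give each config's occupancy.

occupancies: A 3/4, B 5/12, C 5/12, D 7/8

Answer: D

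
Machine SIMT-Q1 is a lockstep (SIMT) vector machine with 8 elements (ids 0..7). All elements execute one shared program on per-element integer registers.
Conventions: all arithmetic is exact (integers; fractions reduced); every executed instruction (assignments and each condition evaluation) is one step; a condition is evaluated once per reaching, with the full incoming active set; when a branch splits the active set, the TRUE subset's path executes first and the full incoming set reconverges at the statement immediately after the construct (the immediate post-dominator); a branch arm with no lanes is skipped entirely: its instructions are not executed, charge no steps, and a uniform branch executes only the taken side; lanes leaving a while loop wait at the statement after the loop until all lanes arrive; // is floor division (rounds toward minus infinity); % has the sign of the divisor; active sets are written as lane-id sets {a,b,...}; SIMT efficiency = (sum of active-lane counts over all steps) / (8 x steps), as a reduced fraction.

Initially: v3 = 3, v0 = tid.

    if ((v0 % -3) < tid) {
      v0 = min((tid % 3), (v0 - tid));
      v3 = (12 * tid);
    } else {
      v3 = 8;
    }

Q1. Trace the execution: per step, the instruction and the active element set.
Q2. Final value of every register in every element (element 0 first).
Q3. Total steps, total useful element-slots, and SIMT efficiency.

step 0: eval ((v0 % -3) < tid)       {0,1,2,3,4,5,6,7}
step 1: v0 <- min((tid % 3), (v0 - tid)) {1,2,3,4,5,6,7}
step 2: v3 <- (12 * tid)             {1,2,3,4,5,6,7}
step 3: v3 <- 8                      {0}

Answer: 4 steps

v3: 8,12,24,36,48,60,72,84
v0: 0,0,0,0,0,0,0,0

steps = 4; useful = 23; efficiency = 23/32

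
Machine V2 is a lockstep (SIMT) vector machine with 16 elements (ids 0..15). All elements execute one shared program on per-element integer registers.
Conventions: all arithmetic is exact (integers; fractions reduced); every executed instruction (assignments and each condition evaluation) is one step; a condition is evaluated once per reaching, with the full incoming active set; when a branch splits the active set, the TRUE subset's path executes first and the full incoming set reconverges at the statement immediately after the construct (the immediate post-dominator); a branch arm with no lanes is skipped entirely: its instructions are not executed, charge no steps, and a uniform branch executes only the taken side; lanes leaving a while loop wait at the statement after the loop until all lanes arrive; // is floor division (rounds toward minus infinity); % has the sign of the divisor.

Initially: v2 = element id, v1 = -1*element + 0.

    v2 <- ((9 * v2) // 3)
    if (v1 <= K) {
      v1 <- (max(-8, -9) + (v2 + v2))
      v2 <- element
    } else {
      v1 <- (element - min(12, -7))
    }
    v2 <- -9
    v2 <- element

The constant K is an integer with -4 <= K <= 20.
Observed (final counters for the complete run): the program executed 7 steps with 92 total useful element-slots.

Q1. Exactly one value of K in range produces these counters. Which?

Answer: K = -4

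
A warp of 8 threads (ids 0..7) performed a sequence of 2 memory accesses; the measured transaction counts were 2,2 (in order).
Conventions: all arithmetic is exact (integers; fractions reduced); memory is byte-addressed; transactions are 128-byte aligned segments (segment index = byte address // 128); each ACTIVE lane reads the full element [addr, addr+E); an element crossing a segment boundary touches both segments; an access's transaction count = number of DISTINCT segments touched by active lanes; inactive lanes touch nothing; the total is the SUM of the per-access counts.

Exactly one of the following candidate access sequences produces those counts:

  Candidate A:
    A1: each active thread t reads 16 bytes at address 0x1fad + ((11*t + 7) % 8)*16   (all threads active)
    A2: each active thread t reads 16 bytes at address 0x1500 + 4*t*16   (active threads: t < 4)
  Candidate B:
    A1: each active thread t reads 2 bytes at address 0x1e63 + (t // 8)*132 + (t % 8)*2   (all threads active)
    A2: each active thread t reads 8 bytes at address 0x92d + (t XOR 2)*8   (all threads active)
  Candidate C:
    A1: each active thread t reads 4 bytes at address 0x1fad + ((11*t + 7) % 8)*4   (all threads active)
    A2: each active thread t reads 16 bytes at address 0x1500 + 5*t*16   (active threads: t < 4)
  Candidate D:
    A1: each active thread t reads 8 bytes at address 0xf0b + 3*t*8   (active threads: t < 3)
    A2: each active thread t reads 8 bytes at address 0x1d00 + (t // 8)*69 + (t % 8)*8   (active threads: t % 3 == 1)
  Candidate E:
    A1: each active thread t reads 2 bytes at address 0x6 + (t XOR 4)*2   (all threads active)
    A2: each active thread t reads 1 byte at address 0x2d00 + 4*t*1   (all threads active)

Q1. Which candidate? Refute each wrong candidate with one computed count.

B: A1 gives 1 transaction, not 2
C: A1 gives 1 transaction, not 2
D: A1 gives 1 transaction, not 2
E: A1 gives 1 transaction, not 2
A: all counts match (2,2)

Answer: A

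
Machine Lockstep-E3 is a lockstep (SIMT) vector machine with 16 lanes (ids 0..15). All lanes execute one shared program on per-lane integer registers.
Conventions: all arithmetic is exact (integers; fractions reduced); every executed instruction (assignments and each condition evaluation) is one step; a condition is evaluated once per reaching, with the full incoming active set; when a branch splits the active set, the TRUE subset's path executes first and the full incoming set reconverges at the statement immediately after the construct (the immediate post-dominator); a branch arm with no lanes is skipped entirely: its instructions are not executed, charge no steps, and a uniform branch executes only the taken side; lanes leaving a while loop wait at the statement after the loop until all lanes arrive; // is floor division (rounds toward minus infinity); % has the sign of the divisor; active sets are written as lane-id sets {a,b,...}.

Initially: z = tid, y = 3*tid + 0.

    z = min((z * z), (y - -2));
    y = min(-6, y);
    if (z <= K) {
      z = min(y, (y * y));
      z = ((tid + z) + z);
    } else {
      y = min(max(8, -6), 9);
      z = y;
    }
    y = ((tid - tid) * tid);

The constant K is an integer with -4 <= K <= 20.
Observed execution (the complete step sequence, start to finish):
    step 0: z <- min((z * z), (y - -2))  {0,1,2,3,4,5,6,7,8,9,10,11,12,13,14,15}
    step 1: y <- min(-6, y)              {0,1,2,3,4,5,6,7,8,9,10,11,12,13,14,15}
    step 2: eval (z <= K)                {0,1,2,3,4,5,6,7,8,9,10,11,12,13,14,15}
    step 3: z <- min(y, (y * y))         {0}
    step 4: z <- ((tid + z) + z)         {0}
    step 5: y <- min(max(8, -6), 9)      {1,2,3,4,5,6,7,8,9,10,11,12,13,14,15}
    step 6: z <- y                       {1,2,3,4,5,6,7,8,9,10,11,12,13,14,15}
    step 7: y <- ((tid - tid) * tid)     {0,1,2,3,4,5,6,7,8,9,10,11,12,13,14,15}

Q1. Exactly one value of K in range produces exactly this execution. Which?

Answer: K = 0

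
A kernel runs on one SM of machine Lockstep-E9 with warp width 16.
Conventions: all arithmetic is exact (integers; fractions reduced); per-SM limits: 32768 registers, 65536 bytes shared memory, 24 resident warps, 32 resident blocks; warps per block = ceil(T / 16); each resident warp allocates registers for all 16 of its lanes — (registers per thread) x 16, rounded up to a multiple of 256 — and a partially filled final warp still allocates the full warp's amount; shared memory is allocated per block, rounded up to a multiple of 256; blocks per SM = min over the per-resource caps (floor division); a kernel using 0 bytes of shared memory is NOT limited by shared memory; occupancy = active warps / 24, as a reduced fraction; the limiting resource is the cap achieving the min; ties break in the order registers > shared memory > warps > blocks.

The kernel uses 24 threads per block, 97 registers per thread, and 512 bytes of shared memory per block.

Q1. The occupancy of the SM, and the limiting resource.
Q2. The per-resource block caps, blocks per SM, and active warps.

Answer: occupancy 3/4, limited by registers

registers: 9 blocks
shared memory: 128 blocks
warps: 12 blocks
blocks: 32 blocks

Answer: 9 blocks, 18 active warps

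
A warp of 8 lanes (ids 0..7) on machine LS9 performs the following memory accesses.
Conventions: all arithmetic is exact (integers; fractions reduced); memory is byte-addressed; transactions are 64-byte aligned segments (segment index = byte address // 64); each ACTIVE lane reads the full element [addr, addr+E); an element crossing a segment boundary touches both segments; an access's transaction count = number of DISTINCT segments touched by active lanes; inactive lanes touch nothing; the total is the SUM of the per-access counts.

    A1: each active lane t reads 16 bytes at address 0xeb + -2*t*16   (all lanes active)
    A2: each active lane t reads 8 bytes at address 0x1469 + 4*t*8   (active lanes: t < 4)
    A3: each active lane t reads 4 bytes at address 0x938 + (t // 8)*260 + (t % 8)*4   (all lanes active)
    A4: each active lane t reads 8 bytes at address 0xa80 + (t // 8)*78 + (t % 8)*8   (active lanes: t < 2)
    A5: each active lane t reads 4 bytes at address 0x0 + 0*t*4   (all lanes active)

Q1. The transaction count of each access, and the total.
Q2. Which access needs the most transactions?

A1: 4 transactions
A2: 3 transactions
A3: 2 transactions
A4: 1 transaction
A5: 1 transaction

Answer: 4,3,2,1,1; total 11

Answer: A1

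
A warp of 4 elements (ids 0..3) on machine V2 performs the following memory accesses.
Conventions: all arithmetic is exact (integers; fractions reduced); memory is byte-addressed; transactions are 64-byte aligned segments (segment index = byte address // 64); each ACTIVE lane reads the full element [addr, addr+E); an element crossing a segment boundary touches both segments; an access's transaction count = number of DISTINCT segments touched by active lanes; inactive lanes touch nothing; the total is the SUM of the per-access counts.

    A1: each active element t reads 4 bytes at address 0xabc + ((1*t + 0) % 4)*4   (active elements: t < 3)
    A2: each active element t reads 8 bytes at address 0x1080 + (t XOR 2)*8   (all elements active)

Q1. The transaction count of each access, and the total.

A1: 2 transactions
A2: 1 transaction

Answer: 2,1; total 3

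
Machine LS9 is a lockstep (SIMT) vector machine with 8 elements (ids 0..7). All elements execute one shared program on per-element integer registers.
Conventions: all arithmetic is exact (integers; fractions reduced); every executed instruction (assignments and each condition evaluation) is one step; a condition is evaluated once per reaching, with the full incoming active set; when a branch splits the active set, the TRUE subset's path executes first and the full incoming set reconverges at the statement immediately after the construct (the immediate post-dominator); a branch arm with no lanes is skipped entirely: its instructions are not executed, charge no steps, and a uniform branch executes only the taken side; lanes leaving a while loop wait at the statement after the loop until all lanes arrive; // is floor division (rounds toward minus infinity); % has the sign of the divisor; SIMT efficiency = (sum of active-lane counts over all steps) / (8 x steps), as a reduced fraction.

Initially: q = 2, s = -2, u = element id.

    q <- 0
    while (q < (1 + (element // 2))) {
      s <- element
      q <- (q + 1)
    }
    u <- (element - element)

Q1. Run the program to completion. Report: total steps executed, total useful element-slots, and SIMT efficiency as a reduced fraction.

Answer: 15 steps, 84 useful, 7/10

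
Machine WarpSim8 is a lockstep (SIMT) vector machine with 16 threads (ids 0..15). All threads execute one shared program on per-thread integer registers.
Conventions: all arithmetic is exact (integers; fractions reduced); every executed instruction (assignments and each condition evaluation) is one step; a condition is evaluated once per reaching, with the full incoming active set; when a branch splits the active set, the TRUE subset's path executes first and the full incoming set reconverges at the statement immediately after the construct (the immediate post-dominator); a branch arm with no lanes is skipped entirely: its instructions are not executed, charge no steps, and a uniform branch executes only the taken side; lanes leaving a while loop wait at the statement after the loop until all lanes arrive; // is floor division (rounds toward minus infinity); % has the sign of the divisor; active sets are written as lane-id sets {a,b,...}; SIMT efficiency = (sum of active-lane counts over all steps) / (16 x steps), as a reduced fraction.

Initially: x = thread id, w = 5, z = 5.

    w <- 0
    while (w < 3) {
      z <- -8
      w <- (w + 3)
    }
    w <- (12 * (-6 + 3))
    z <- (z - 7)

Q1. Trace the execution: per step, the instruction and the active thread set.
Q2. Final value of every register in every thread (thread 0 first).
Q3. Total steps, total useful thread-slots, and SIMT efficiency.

step 0: w <- 0                       {0,1,2,3,4,5,6,7,8,9,10,11,12,13,14,15}
step 1: eval (w < 3)                 {0,1,2,3,4,5,6,7,8,9,10,11,12,13,14,15}
step 2: z <- -8                      {0,1,2,3,4,5,6,7,8,9,10,11,12,13,14,15}
step 3: w <- (w + 3)                 {0,1,2,3,4,5,6,7,8,9,10,11,12,13,14,15}
step 4: eval (w < 3)                 {0,1,2,3,4,5,6,7,8,9,10,11,12,13,14,15}
step 5: w <- (12 * (-6 + 3))         {0,1,2,3,4,5,6,7,8,9,10,11,12,13,14,15}
step 6: z <- (z - 7)                 {0,1,2,3,4,5,6,7,8,9,10,11,12,13,14,15}

Answer: 7 steps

x: 0,1,2,3,4,5,6,7,8,9,10,11,12,13,14,15
w: -36,-36,-36,-36,-36,-36,-36,-36,-36,-36,-36,-36,-36,-36,-36,-36
z: -15,-15,-15,-15,-15,-15,-15,-15,-15,-15,-15,-15,-15,-15,-15,-15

steps = 7; useful = 112; efficiency = 112/112 = 1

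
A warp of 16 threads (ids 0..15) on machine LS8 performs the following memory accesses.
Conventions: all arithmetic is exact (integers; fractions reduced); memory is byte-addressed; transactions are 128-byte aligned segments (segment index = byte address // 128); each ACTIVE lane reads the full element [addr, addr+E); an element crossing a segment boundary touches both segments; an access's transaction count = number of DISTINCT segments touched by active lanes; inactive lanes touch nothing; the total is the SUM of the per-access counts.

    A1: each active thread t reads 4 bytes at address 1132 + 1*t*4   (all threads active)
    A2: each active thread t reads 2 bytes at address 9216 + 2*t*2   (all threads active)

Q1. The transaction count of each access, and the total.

A1: 2 transactions
A2: 1 transaction

Answer: 2,1; total 3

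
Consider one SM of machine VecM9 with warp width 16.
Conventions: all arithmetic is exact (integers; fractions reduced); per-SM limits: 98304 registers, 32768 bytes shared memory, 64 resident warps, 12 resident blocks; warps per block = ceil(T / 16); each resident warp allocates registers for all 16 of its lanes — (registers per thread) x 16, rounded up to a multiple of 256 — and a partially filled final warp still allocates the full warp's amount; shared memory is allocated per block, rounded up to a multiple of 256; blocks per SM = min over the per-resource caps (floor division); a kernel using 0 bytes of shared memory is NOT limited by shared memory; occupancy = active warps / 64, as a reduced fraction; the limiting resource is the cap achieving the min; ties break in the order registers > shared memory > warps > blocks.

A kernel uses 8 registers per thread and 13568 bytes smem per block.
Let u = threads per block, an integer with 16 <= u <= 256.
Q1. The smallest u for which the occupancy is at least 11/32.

Answer: u = 161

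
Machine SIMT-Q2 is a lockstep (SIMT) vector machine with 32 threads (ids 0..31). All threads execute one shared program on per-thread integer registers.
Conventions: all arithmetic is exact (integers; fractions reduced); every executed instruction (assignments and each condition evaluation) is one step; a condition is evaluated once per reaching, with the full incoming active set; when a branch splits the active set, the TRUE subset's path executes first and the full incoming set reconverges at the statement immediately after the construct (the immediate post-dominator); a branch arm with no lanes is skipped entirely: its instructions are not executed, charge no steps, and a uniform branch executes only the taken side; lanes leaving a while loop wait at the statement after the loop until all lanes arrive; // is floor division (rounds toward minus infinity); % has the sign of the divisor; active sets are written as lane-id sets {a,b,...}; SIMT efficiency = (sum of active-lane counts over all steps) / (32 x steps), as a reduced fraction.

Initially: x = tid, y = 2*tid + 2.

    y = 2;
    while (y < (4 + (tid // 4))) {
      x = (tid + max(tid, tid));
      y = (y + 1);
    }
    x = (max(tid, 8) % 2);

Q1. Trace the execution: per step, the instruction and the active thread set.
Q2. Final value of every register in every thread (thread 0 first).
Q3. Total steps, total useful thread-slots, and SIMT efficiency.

step 0: y <- 2                       {0,1,2,3,4,5,6,7,8,9,10,11,12,13,14,15,16,17,18,19,20,21,22,23,24,25,26,27,28,29,30,31}
step 1: eval (y < (4 + (tid // 4)))  {0,1,2,3,4,5,6,7,8,9,10,11,12,13,14,15,16,17,18,19,20,21,22,23,24,25,26,27,28,29,30,31}
step 2: x <- (tid + max(tid, tid))   {0,1,2,3,4,5,6,7,8,9,10,11,12,13,14,15,16,17,18,19,20,21,22,23,24,25,26,27,28,29,30,31}
step 3: y <- (y + 1)                 {0,1,2,3,4,5,6,7,8,9,10,11,12,13,14,15,16,17,18,19,20,21,22,23,24,25,26,27,28,29,30,31}
step 4: eval (y < (4 + (tid // 4)))  {0,1,2,3,4,5,6,7,8,9,10,11,12,13,14,15,16,17,18,19,20,21,22,23,24,25,26,27,28,29,30,31}
step 5: x <- (tid + max(tid, tid))   {0,1,2,3,4,5,6,7,8,9,10,11,12,13,14,15,16,17,18,19,20,21,22,23,24,25,26,27,28,29,30,31}
step 6: y <- (y + 1)                 {0,1,2,3,4,5,6,7,8,9,10,11,12,13,14,15,16,17,18,19,20,21,22,23,24,25,26,27,28,29,30,31}
step 7: eval (y < (4 + (tid // 4)))  {0,1,2,3,4,5,6,7,8,9,10,11,12,13,14,15,16,17,18,19,20,21,22,23,24,25,26,27,28,29,30,31}
step 8: x <- (tid + max(tid, tid))   {4,5,6,7,8,9,10,11,12,13,14,15,16,17,18,19,20,21,22,23,24,25,26,27,28,29,30,31}
step 9: y <- (y + 1)                 {4,5,6,7,8,9,10,11,12,13,14,15,16,17,18,19,20,21,22,23,24,25,26,27,28,29,30,31}
step 10: eval (y < (4 + (tid // 4)))  {4,5,6,7,8,9,10,11,12,13,14,15,16,17,18,19,20,21,22,23,24,25,26,27,28,29,30,31}
step 11: x <- (tid + max(tid, tid))   {8,9,10,11,12,13,14,15,16,17,18,19,20,21,22,23,24,25,26,27,28,29,30,31}
step 12: y <- (y + 1)                 {8,9,10,11,12,13,14,15,16,17,18,19,20,21,22,23,24,25,26,27,28,29,30,31}
step 13: eval (y < (4 + (tid // 4)))  {8,9,10,11,12,13,14,15,16,17,18,19,20,21,22,23,24,25,26,27,28,29,30,31}
step 14: x <- (tid + max(tid, tid))   {12,13,14,15,16,17,18,19,20,21,22,23,24,25,26,27,28,29,30,31}
step 15: y <- (y + 1)                 {12,13,14,15,16,17,18,19,20,21,22,23,24,25,26,27,28,29,30,31}
step 16: eval (y < (4 + (tid // 4)))  {12,13,14,15,16,17,18,19,20,21,22,23,24,25,26,27,28,29,30,31}
step 17: x <- (tid + max(tid, tid))   {16,17,18,19,20,21,22,23,24,25,26,27,28,29,30,31}
step 18: y <- (y + 1)                 {16,17,18,19,20,21,22,23,24,25,26,27,28,29,30,31}
step 19: eval (y < (4 + (tid // 4)))  {16,17,18,19,20,21,22,23,24,25,26,27,28,29,30,31}
step 20: x <- (tid + max(tid, tid))   {20,21,22,23,24,25,26,27,28,29,30,31}
step 21: y <- (y + 1)                 {20,21,22,23,24,25,26,27,28,29,30,31}
step 22: eval (y < (4 + (tid // 4)))  {20,21,22,23,24,25,26,27,28,29,30,31}
step 23: x <- (tid + max(tid, tid))   {24,25,26,27,28,29,30,31}
step 24: y <- (y + 1)                 {24,25,26,27,28,29,30,31}
step 25: eval (y < (4 + (tid // 4)))  {24,25,26,27,28,29,30,31}
step 26: x <- (tid + max(tid, tid))   {28,29,30,31}
step 27: y <- (y + 1)                 {28,29,30,31}
step 28: eval (y < (4 + (tid // 4)))  {28,29,30,31}
step 29: x <- (max(tid, 8) % 2)       {0,1,2,3,4,5,6,7,8,9,10,11,12,13,14,15,16,17,18,19,20,21,22,23,24,25,26,27,28,29,30,31}

Answer: 30 steps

x: 0,0,0,0,0,0,0,0,0,1,0,1,0,1,0,1,0,1,0,1,0,1,0,1,0,1,0,1,0,1,0,1
y: 4,4,4,4,5,5,5,5,6,6,6,6,7,7,7,7,8,8,8,8,9,9,9,9,10,10,10,10,11,11,11,11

steps = 30; useful = 624; efficiency = 624/960 = 13/20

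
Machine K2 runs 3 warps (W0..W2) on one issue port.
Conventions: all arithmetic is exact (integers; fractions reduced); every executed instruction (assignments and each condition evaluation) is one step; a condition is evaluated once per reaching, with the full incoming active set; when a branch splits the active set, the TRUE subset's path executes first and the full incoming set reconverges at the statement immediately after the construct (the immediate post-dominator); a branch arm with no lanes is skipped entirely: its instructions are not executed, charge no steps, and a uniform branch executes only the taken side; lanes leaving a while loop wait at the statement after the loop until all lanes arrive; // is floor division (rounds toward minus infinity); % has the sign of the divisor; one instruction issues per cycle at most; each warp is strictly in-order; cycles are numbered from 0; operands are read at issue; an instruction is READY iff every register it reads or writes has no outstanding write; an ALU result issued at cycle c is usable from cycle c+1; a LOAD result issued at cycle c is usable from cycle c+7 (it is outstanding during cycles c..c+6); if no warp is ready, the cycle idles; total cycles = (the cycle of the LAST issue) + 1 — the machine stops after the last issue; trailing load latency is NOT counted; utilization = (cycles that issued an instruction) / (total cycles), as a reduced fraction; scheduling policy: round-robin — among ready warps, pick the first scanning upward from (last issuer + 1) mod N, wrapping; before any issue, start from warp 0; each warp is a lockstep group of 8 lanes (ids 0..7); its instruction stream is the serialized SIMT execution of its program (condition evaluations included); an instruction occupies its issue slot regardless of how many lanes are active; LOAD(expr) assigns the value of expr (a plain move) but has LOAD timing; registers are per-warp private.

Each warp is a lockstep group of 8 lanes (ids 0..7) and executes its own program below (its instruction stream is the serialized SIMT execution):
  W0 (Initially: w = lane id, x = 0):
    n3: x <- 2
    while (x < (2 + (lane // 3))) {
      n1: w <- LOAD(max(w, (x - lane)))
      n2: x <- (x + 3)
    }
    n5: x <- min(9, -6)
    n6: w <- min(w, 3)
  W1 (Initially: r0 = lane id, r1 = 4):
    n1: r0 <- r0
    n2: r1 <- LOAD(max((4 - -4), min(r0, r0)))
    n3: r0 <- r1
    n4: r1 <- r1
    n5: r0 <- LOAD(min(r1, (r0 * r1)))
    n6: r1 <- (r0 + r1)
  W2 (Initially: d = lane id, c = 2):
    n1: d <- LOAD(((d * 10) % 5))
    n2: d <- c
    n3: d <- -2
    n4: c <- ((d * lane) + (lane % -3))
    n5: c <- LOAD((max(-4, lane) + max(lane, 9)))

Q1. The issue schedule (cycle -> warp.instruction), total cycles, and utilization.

cycle 0: W0.I0
cycle 1: W1.I0
cycle 2: W2.I0
cycle 3: W0.I1
cycle 4: W1.I1
cycle 5: W0.I2
cycle 6: W0.I3
cycle 7: W0.I4
cycle 8: W0.I5
cycle 9: W2.I1
cycle 10: W2.I2
cycle 11: W1.I2
cycle 12: W2.I3
cycle 13: W0.I6
cycle 14: W1.I3
cycle 15: W2.I4
cycle 16: W1.I4
cycle 17: idle
cycle 18: idle
cycle 19: idle
cycle 20: idle
cycle 21: idle
cycle 22: idle
cycle 23: W1.I5

Answer: 24 cycles, utilization 3/4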